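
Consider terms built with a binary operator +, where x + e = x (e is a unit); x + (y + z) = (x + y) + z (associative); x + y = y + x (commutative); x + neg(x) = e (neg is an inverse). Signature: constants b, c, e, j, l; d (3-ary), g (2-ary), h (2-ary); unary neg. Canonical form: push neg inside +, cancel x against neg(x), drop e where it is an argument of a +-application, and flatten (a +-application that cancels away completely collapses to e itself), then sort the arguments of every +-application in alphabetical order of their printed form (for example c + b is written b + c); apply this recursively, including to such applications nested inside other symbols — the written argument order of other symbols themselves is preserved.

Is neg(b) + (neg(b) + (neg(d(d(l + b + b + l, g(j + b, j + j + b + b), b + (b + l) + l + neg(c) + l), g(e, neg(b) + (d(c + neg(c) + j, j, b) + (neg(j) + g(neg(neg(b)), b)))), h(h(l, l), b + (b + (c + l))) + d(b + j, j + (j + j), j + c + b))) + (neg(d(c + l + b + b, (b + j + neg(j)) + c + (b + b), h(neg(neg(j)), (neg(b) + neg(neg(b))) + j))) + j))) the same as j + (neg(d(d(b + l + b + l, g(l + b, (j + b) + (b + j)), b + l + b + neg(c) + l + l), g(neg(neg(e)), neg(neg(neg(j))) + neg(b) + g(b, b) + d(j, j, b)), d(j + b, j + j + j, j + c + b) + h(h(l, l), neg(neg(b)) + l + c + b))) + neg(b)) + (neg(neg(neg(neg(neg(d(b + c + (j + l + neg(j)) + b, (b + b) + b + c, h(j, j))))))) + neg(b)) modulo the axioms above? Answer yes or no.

Left:  neg(b) + (neg(b) + (neg(d(d(l + b + b + l, g(j + b, j + j + b + b), b + (b + l) + l + neg(c) + l), g(e, neg(b) + (d(c + neg(c) + j, j, b) + (neg(j) + g(neg(neg(b)), b)))), h(h(l, l), b + (b + (c + l))) + d(b + j, j + (j + j), j + c + b))) + (neg(d(c + l + b + b, (b + j + neg(j)) + c + (b + b), h(neg(neg(j)), (neg(b) + neg(neg(b))) + j))) + j)))
  Push neg inside:  distribute neg over + and collapse double neg
  Collect:  neg(b) + neg(b) + neg(d(d(b + b + l + l, g(b + j, b + b + j + j), b + b + l + l + l + neg(c)), g(e, d(j, j, b) + g(b, b) + neg(b) + neg(j)), d(b + j, j + j + j, b + c + j) + h(h(l, l), b + b + c + l))) + neg(d(b + b + c + l, b + b + b + c, h(j, j))) + j
  Sort arguments:  j + neg(b) + neg(b) + neg(d(b + b + c + l, b + b + b + c, h(j, j))) + neg(d(d(b + b + l + l, g(b + j, b + b + j + j), b + b + l + l + l + neg(c)), g(e, d(j, j, b) + g(b, b) + neg(b) + neg(j)), d(b + j, j + j + j, b + c + j) + h(h(l, l), b + b + c + l)))
Right:  j + (neg(d(d(b + l + b + l, g(l + b, (j + b) + (b + j)), b + l + b + neg(c) + l + l), g(neg(neg(e)), neg(neg(neg(j))) + neg(b) + g(b, b) + d(j, j, b)), d(j + b, j + j + j, j + c + b) + h(h(l, l), neg(neg(b)) + l + c + b))) + neg(b)) + (neg(neg(neg(neg(neg(d(b + c + (j + l + neg(j)) + b, (b + b) + b + c, h(j, j))))))) + neg(b))
  Push neg inside:  distribute neg over + and collapse double neg
  Combine occurrences:  j + neg(d(d(b + b + l + l, g(b + l, b + b + j + j), b + b + l + l + l + neg(c)), g(e, d(j, j, b) + g(b, b) + neg(b) + neg(j)), d(b + j, j + j + j, b + c + j) + h(h(l, l), b + b + c + l))) + neg(b) + neg(b) + neg(d(b + b + c + l, b + b + b + c, h(j, j)))
  Sort:  j + neg(b) + neg(b) + neg(d(b + b + c + l, b + b + b + c, h(j, j))) + neg(d(d(b + b + l + l, g(b + l, b + b + j + j), b + b + l + l + l + neg(c)), g(e, d(j, j, b) + g(b, b) + neg(b) + neg(j)), d(b + j, j + j + j, b + c + j) + h(h(l, l), b + b + c + l)))

Answer: no — j + neg(b) + neg(b) + neg(d(b + b + c + l, b + b + b + c, h(j, j))) + neg(d(d(b + b + l + l, g(b + j, b + b + j + j), b + b + l + l + l + neg(c)), g(e, d(j, j, b) + g(b, b) + neg(b) + neg(j)), d(b + j, j + j + j, b + c + j) + h(h(l, l), b + b + c + l))) vs j + neg(b) + neg(b) + neg(d(b + b + c + l, b + b + b + c, h(j, j))) + neg(d(d(b + b + l + l, g(b + l, b + b + j + j), b + b + l + l + l + neg(c)), g(e, d(j, j, b) + g(b, b) + neg(b) + neg(j)), d(b + j, j + j + j, b + c + j) + h(h(l, l), b + b + c + l)))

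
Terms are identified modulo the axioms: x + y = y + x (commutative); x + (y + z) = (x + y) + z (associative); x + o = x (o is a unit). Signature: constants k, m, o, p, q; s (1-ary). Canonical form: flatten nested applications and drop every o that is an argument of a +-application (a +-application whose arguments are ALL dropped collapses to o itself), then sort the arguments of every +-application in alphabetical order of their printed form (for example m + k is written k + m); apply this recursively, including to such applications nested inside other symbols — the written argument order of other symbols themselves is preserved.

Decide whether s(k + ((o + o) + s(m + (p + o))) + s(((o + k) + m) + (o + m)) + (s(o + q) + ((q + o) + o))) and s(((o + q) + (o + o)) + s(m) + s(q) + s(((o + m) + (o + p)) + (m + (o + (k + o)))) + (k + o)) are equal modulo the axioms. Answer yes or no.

Answer: no — s(k + q + s(k + m + m) + s(m + p) + s(q)) vs s(k + q + s(k + m + m + p) + s(m) + s(q))

Derivation:
Left:  s(k + ((o + o) + s(m + (p + o))) + s(((o + k) + m) + (o + m)) + (s(o + q) + ((q + o) + o)))
  Descend into:  k + ((o + o) + s(m + (p + o))) + s(((o + k) + m) + (o + m)) + (s(o + q) + ((q + o) + o))
  Un-nest:  k + o + o + s(m + (p + o)) + s(((o + k) + m) + (o + m)) + s(o + q) + q + o + o
  Inside:  s(m + (p + o))  →  s(m + p)
  Simplify inside:  s(((o + k) + m) + (o + m))  →  s(k + m + m)
  Canonicalize subterm:  s(o + q)  →  s(q)
  Unit:  drop o (×4)
  Sort arguments:  k + q + s(k + m + m) + s(m + p) + s(q)
  Rebuild:  s(k + q + s(k + m + m) + s(m + p) + s(q))
Right:  s(((o + q) + (o + o)) + s(m) + s(q) + s(((o + m) + (o + p)) + (m + (o + (k + o)))) + (k + o))
  Work inside:  ((o + q) + (o + o)) + s(m) + s(q) + s(((o + m) + (o + p)) + (m + (o + (k + o)))) + (k + o)
  Un-nest:  o + q + o + o + s(m) + s(q) + s(((o + m) + (o + p)) + (m + (o + (k + o)))) + k + o
  Inside:  s(((o + m) + (o + p)) + (m + (o + (k + o))))  →  s(k + m + m + p)
  Unit:  drop o (×4)
  Sort:  k + q + s(k + m + m + p) + s(m) + s(q)
  Put back:  s(k + q + s(k + m + m + p) + s(m) + s(q))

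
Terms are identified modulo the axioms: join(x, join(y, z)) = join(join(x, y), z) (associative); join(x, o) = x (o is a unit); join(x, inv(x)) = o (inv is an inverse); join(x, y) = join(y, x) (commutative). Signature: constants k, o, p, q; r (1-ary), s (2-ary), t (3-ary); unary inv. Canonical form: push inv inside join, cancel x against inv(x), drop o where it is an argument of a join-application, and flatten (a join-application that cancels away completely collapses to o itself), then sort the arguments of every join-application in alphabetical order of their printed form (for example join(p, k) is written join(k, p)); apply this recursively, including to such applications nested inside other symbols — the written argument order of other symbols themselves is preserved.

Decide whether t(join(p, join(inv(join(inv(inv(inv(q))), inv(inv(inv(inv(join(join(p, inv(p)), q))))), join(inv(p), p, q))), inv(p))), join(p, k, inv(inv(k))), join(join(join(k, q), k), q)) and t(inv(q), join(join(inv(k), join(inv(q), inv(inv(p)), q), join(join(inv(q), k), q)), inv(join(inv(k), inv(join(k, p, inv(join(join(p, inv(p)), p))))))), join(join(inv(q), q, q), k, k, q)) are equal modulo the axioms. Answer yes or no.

Left:  t(join(p, join(inv(join(inv(inv(inv(q))), inv(inv(inv(inv(join(join(p, inv(p)), q))))), join(inv(p), p, q))), inv(p))), join(p, k, inv(inv(k))), join(join(join(k, q), k), q))
  Descend into:  join(p, join(inv(join(inv(inv(inv(q))), inv(inv(inv(inv(join(join(p, inv(p)), q))))), join(inv(p), p, q))), inv(p)))
  Push inv inside:  distribute inv over join and collapse double inv
  Cancel:  p cancels
  Combine occurrences:  inv(q)
  Reassemble:  t(inv(q), join(k, k, p), join(k, k, q, q))
Right:  t(inv(q), join(join(inv(k), join(inv(q), inv(inv(p)), q), join(join(inv(q), k), q)), inv(join(inv(k), inv(join(k, p, inv(join(join(p, inv(p)), p))))))), join(join(inv(q), q, q), k, k, q))
  Work inside:  join(join(inv(k), join(inv(q), inv(inv(p)), q), join(join(inv(q), k), q)), inv(join(inv(k), inv(join(k, p, inv(join(join(p, inv(p)), p)))))))
  Push inv inside:  distribute inv over join and collapse double inv
  Cancel inverse pairs:  q cancels
  Collect:  join(k, k, p)
  Put back:  t(inv(q), join(k, k, p), join(k, k, q, q))

Answer: yes — both canonical forms are t(inv(q), join(k, k, p), join(k, k, q, q))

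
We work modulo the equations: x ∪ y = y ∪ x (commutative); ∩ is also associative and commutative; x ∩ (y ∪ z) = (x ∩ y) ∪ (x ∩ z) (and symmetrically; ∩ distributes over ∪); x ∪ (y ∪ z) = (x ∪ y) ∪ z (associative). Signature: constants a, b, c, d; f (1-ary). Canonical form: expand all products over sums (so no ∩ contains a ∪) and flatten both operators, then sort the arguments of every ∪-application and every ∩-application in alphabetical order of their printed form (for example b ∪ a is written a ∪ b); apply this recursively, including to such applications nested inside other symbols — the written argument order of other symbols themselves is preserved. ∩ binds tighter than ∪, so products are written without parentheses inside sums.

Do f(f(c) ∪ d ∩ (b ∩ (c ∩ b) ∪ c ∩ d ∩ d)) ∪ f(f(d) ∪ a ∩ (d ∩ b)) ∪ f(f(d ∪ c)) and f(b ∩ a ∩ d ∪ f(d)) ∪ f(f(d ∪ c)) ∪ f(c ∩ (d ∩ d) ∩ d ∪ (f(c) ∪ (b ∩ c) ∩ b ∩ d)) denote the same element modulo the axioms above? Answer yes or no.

Left:  f(f(c) ∪ d ∩ (b ∩ (c ∩ b) ∪ c ∩ d ∩ d)) ∪ f(f(d) ∪ a ∩ (d ∩ b)) ∪ f(f(d ∪ c))
  Expand products over sums:  f(b ∩ b ∩ c ∩ d ∪ c ∩ d ∩ d ∩ d ∪ f(c)) ∪ f(a ∩ b ∩ d ∪ f(d)) ∪ f(f(c ∪ d))
  Sort arguments:  f(a ∩ b ∩ d ∪ f(d)) ∪ f(b ∩ b ∩ c ∩ d ∪ c ∩ d ∩ d ∩ d ∪ f(c)) ∪ f(f(c ∪ d))
Right:  f(b ∩ a ∩ d ∪ f(d)) ∪ f(f(d ∪ c)) ∪ f(c ∩ (d ∩ d) ∩ d ∪ (f(c) ∪ (b ∩ c) ∩ b ∩ d))
  Merge nested applications:  f(a ∩ b ∩ d ∪ f(d)) ∪ f(f(c ∪ d)) ∪ f(b ∩ b ∩ c ∩ d ∪ c ∩ d ∩ d ∩ d ∪ f(c))
  Sort arguments:  f(a ∩ b ∩ d ∪ f(d)) ∪ f(b ∩ b ∩ c ∩ d ∪ c ∩ d ∩ d ∩ d ∪ f(c)) ∪ f(f(c ∪ d))

Answer: yes — both canonical forms are f(a ∩ b ∩ d ∪ f(d)) ∪ f(b ∩ b ∩ c ∩ d ∪ c ∩ d ∩ d ∩ d ∪ f(c)) ∪ f(f(c ∪ d))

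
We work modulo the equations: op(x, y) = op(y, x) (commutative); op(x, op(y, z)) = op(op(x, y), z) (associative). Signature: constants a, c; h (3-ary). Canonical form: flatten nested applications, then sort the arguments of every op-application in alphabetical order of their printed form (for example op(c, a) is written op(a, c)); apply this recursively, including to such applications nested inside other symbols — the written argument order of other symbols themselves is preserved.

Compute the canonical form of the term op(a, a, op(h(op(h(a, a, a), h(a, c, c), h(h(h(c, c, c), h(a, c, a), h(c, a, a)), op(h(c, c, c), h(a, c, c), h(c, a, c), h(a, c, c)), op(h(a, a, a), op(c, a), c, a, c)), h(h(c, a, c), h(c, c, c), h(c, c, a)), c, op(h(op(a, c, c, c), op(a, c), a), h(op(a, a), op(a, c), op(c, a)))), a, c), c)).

Flatten:  op(a, a, h(op(h(a, a, a), h(a, c, c), h(h(h(c, c, c), h(a, c, a), h(c, a, a)), op(h(c, c, c), h(a, c, c), h(c, a, c), h(a, c, c)), op(h(a, a, a), op(c, a), c, a, c)), h(h(c, a, c), h(c, c, c), h(c, c, a)), c, op(h(op(a, c, c, c), op(a, c), a), h(op(a, a), op(a, c), op(c, a)))), a, c), c)
Inside:  h(op(h(a, a, a), h(a, c, c), h(h(h(c, c, c), h(a, c, a), h(c, a, a)), op(h(c, c, c), h(a, c, c), h(c, a, c), h(a, c, c)), op(h(a, a, a), op(c, a), c, a, c)), h(h(c, a, c), h(c, c, c), h(c, c, a)), c, op(h(op(a, c, c, c), op(a, c), a), h(op(a, a), op(a, c), op(c, a)))), a, c)  →  h(op(c, h(a, a, a), h(a, c, c), h(h(c, a, c), h(c, c, c), h(c, c, a)), h(h(h(c, c, c), h(a, c, a), h(c, a, a)), op(h(a, c, c), h(a, c, c), h(c, a, c), h(c, c, c)), op(a, a, c, c, c, h(a, a, a))), h(op(a, a), op(a, c), op(a, c)), h(op(a, c, c, c), op(a, c), a)), a, c)
Order the arguments:  op(a, a, c, h(op(c, h(a, a, a), h(a, c, c), h(h(c, a, c), h(c, c, c), h(c, c, a)), h(h(h(c, c, c), h(a, c, a), h(c, a, a)), op(h(a, c, c), h(a, c, c), h(c, a, c), h(c, c, c)), op(a, a, c, c, c, h(a, a, a))), h(op(a, a), op(a, c), op(a, c)), h(op(a, c, c, c), op(a, c), a)), a, c))

Answer: op(a, a, c, h(op(c, h(a, a, a), h(a, c, c), h(h(c, a, c), h(c, c, c), h(c, c, a)), h(h(h(c, c, c), h(a, c, a), h(c, a, a)), op(h(a, c, c), h(a, c, c), h(c, a, c), h(c, c, c)), op(a, a, c, c, c, h(a, a, a))), h(op(a, a), op(a, c), op(a, c)), h(op(a, c, c, c), op(a, c), a)), a, c))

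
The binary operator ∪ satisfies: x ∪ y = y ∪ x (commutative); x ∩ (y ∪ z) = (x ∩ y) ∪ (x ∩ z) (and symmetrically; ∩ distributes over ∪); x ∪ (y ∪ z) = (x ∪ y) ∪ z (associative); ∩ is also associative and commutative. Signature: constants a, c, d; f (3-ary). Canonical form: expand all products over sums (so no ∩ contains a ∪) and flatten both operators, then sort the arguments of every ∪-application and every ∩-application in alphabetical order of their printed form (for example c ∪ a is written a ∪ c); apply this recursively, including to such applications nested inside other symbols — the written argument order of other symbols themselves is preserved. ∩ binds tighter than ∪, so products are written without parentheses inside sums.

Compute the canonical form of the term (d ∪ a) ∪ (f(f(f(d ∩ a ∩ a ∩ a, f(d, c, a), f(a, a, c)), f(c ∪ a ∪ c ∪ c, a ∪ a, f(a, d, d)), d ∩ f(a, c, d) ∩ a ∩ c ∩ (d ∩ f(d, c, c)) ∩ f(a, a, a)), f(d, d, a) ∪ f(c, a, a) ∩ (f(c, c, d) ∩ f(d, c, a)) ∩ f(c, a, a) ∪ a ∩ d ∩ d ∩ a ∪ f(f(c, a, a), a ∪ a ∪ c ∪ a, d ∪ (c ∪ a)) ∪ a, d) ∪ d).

Un-nest:  d ∪ a ∪ f(f(f(a ∩ a ∩ a ∩ d, f(d, c, a), f(a, a, c)), f(a ∪ c ∪ c ∪ c, a ∪ a, f(a, d, d)), a ∩ c ∩ d ∩ d ∩ f(a, a, a) ∩ f(a, c, d) ∩ f(d, c, c)), a ∪ a ∩ a ∩ d ∩ d ∪ f(c, a, a) ∩ f(c, a, a) ∩ f(c, c, d) ∩ f(d, c, a) ∪ f(d, d, a) ∪ f(f(c, a, a), a ∪ a ∪ a ∪ c, a ∪ c ∪ d), d) ∪ d
Order the arguments:  a ∪ d ∪ d ∪ f(f(f(a ∩ a ∩ a ∩ d, f(d, c, a), f(a, a, c)), f(a ∪ c ∪ c ∪ c, a ∪ a, f(a, d, d)), a ∩ c ∩ d ∩ d ∩ f(a, a, a) ∩ f(a, c, d) ∩ f(d, c, c)), a ∪ a ∩ a ∩ d ∩ d ∪ f(c, a, a) ∩ f(c, a, a) ∩ f(c, c, d) ∩ f(d, c, a) ∪ f(d, d, a) ∪ f(f(c, a, a), a ∪ a ∪ a ∪ c, a ∪ c ∪ d), d)

Answer: a ∪ d ∪ d ∪ f(f(f(a ∩ a ∩ a ∩ d, f(d, c, a), f(a, a, c)), f(a ∪ c ∪ c ∪ c, a ∪ a, f(a, d, d)), a ∩ c ∩ d ∩ d ∩ f(a, a, a) ∩ f(a, c, d) ∩ f(d, c, c)), a ∪ a ∩ a ∩ d ∩ d ∪ f(c, a, a) ∩ f(c, a, a) ∩ f(c, c, d) ∩ f(d, c, a) ∪ f(d, d, a) ∪ f(f(c, a, a), a ∪ a ∪ a ∪ c, a ∪ c ∪ d), d)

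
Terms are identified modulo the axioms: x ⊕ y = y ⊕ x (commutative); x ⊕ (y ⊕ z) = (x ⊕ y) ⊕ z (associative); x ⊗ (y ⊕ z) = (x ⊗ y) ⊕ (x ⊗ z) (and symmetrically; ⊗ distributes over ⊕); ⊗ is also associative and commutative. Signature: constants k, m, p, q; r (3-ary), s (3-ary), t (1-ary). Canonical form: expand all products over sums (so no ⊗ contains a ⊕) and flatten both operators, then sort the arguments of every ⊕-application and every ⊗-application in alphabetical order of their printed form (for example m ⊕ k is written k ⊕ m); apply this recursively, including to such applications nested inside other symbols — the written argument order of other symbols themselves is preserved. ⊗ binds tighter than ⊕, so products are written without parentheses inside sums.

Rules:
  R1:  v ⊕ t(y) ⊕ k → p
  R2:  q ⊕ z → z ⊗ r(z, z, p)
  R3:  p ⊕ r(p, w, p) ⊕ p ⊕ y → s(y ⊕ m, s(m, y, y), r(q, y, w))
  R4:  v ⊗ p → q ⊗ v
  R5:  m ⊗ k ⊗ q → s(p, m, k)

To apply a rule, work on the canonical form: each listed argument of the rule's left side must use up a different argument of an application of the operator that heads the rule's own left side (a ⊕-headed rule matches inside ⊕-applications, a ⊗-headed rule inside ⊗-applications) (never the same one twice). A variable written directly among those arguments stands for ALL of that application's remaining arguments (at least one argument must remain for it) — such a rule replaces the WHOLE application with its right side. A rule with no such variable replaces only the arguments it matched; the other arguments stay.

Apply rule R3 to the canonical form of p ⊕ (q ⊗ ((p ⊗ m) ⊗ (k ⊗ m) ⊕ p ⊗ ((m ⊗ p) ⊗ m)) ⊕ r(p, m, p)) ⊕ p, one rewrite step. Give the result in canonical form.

Answer: s(k ⊗ m ⊗ m ⊗ p ⊗ q ⊕ m ⊕ m ⊗ m ⊗ p ⊗ p ⊗ q, s(m, k ⊗ m ⊗ m ⊗ p ⊗ q ⊕ m ⊗ m ⊗ p ⊗ p ⊗ q, k ⊗ m ⊗ m ⊗ p ⊗ q ⊕ m ⊗ m ⊗ p ⊗ p ⊗ q), r(q, k ⊗ m ⊗ m ⊗ p ⊗ q ⊕ m ⊗ m ⊗ p ⊗ p ⊗ q, m))

Derivation:
Canonical form:  k ⊗ m ⊗ m ⊗ p ⊗ q ⊕ m ⊗ m ⊗ p ⊗ p ⊗ q ⊕ p ⊕ p ⊕ r(p, m, p)
Match R3:  consume p, p, r(p, m, p);  w := m, y := k ⊗ m ⊗ m ⊗ p ⊗ q ⊕ m ⊗ m ⊗ p ⊗ p ⊗ q
The extension variable absorbs all remaining arguments, so the whole application is rewritten.
Result:  s(k ⊗ m ⊗ m ⊗ p ⊗ q ⊕ m ⊕ m ⊗ m ⊗ p ⊗ p ⊗ q, s(m, k ⊗ m ⊗ m ⊗ p ⊗ q ⊕ m ⊗ m ⊗ p ⊗ p ⊗ q, k ⊗ m ⊗ m ⊗ p ⊗ q ⊕ m ⊗ m ⊗ p ⊗ p ⊗ q), r(q, k ⊗ m ⊗ m ⊗ p ⊗ q ⊕ m ⊗ m ⊗ p ⊗ p ⊗ q, m))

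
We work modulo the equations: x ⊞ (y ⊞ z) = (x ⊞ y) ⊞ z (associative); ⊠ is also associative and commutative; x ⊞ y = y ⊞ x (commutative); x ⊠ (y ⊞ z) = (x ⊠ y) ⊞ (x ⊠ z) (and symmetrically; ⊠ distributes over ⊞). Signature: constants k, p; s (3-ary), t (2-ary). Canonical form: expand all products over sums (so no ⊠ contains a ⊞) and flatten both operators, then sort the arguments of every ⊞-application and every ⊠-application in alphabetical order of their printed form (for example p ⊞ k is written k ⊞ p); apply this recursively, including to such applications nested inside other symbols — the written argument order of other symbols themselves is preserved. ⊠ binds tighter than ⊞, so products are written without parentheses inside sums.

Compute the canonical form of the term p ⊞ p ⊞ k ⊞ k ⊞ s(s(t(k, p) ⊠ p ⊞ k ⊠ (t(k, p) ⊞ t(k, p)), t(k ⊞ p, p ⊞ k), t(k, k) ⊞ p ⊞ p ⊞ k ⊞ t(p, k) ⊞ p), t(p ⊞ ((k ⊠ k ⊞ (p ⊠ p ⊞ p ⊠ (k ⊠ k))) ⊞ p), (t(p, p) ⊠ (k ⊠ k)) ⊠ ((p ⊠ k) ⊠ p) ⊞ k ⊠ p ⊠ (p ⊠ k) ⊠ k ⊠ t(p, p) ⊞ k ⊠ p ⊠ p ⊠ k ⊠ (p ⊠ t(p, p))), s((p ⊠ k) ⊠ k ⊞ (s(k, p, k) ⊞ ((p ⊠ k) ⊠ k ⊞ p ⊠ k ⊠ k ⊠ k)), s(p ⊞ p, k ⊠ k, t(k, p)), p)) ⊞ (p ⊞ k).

Expand products over sums:  p ⊞ p ⊞ k ⊞ k ⊞ s(s(k ⊠ t(k, p) ⊞ k ⊠ t(k, p) ⊞ p ⊠ t(k, p), t(k ⊞ p, k ⊞ p), k ⊞ p ⊞ p ⊞ p ⊞ t(k, k) ⊞ t(p, k)), t(k ⊠ k ⊞ k ⊠ k ⊠ p ⊞ p ⊞ p ⊞ p ⊠ p, k ⊠ k ⊠ k ⊠ p ⊠ p ⊠ t(p, p) ⊞ k ⊠ k ⊠ k ⊠ p ⊠ p ⊠ t(p, p) ⊞ k ⊠ k ⊠ p ⊠ p ⊠ p ⊠ t(p, p)), s(k ⊠ k ⊠ k ⊠ p ⊞ k ⊠ k ⊠ p ⊞ k ⊠ k ⊠ p ⊞ s(k, p, k), s(p ⊞ p, k ⊠ k, t(k, p)), p)) ⊞ p ⊞ k
Sort arguments:  k ⊞ k ⊞ k ⊞ p ⊞ p ⊞ p ⊞ s(s(k ⊠ t(k, p) ⊞ k ⊠ t(k, p) ⊞ p ⊠ t(k, p), t(k ⊞ p, k ⊞ p), k ⊞ p ⊞ p ⊞ p ⊞ t(k, k) ⊞ t(p, k)), t(k ⊠ k ⊞ k ⊠ k ⊠ p ⊞ p ⊞ p ⊞ p ⊠ p, k ⊠ k ⊠ k ⊠ p ⊠ p ⊠ t(p, p) ⊞ k ⊠ k ⊠ k ⊠ p ⊠ p ⊠ t(p, p) ⊞ k ⊠ k ⊠ p ⊠ p ⊠ p ⊠ t(p, p)), s(k ⊠ k ⊠ k ⊠ p ⊞ k ⊠ k ⊠ p ⊞ k ⊠ k ⊠ p ⊞ s(k, p, k), s(p ⊞ p, k ⊠ k, t(k, p)), p))

Answer: k ⊞ k ⊞ k ⊞ p ⊞ p ⊞ p ⊞ s(s(k ⊠ t(k, p) ⊞ k ⊠ t(k, p) ⊞ p ⊠ t(k, p), t(k ⊞ p, k ⊞ p), k ⊞ p ⊞ p ⊞ p ⊞ t(k, k) ⊞ t(p, k)), t(k ⊠ k ⊞ k ⊠ k ⊠ p ⊞ p ⊞ p ⊞ p ⊠ p, k ⊠ k ⊠ k ⊠ p ⊠ p ⊠ t(p, p) ⊞ k ⊠ k ⊠ k ⊠ p ⊠ p ⊠ t(p, p) ⊞ k ⊠ k ⊠ p ⊠ p ⊠ p ⊠ t(p, p)), s(k ⊠ k ⊠ k ⊠ p ⊞ k ⊠ k ⊠ p ⊞ k ⊠ k ⊠ p ⊞ s(k, p, k), s(p ⊞ p, k ⊠ k, t(k, p)), p))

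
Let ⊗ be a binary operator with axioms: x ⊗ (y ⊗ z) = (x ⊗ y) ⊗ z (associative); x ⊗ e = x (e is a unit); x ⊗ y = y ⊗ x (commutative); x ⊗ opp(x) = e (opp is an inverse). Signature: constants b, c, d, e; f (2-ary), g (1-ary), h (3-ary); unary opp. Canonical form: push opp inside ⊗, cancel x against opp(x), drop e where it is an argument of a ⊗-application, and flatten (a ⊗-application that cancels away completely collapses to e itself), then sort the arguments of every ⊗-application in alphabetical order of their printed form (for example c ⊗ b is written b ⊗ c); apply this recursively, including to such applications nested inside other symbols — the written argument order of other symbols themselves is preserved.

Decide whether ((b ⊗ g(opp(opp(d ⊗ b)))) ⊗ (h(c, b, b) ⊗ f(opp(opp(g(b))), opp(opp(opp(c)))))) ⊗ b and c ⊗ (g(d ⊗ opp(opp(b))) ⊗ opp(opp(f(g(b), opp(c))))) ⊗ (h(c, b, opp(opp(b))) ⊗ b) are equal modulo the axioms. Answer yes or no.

Answer: no — b ⊗ b ⊗ f(g(b), opp(c)) ⊗ g(b ⊗ d) ⊗ h(c, b, b) vs b ⊗ c ⊗ f(g(b), opp(c)) ⊗ g(b ⊗ d) ⊗ h(c, b, b)

Derivation:
Left:  ((b ⊗ g(opp(opp(d ⊗ b)))) ⊗ (h(c, b, b) ⊗ f(opp(opp(g(b))), opp(opp(opp(c)))))) ⊗ b
  Push opp inside:  distribute opp over ⊗ and collapse double opp
  Collect terms:  b ⊗ b ⊗ g(b ⊗ d) ⊗ h(c, b, b) ⊗ f(g(b), opp(c))
  Sort arguments:  b ⊗ b ⊗ f(g(b), opp(c)) ⊗ g(b ⊗ d) ⊗ h(c, b, b)
Right:  c ⊗ (g(d ⊗ opp(opp(b))) ⊗ opp(opp(f(g(b), opp(c))))) ⊗ (h(c, b, opp(opp(b))) ⊗ b)
  Push opp inside:  distribute opp over ⊗ and collapse double opp
  Collect terms:  c ⊗ g(b ⊗ d) ⊗ f(g(b), opp(c)) ⊗ h(c, b, b) ⊗ b
  Sort arguments:  b ⊗ c ⊗ f(g(b), opp(c)) ⊗ g(b ⊗ d) ⊗ h(c, b, b)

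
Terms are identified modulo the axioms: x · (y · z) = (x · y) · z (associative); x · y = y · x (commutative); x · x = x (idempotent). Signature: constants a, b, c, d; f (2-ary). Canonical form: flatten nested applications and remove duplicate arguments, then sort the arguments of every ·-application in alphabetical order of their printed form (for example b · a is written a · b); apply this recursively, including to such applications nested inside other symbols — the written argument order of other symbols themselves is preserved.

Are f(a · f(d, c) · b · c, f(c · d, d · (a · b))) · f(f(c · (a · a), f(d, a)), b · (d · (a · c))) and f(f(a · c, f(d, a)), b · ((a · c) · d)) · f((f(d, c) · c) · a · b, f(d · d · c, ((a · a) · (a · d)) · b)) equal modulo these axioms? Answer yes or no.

Answer: yes — both canonical forms are f(a · b · c · f(d, c), f(c · d, a · b · d)) · f(f(a · c, f(d, a)), a · b · c · d)

Derivation:
Left:  f(a · f(d, c) · b · c, f(c · d, d · (a · b))) · f(f(c · (a · a), f(d, a)), b · (d · (a · c)))
  Canonicalize subterm:  f(a · f(d, c) · b · c, f(c · d, d · (a · b)))  →  f(a · b · c · f(d, c), f(c · d, a · b · d))
  Inside:  f(f(c · (a · a), f(d, a)), b · (d · (a · c)))  →  f(f(a · c, f(d, a)), a · b · c · d)
  Sort arguments:  f(a · b · c · f(d, c), f(c · d, a · b · d)) · f(f(a · c, f(d, a)), a · b · c · d)
Right:  f(f(a · c, f(d, a)), b · ((a · c) · d)) · f((f(d, c) · c) · a · b, f(d · d · c, ((a · a) · (a · d)) · b))
  Simplify inside:  f(f(a · c, f(d, a)), b · ((a · c) · d))  →  f(f(a · c, f(d, a)), a · b · c · d)
  Inside:  f((f(d, c) · c) · a · b, f(d · d · c, ((a · a) · (a · d)) · b))  →  f(a · b · c · f(d, c), f(c · d, a · b · d))
  Sort arguments:  f(a · b · c · f(d, c), f(c · d, a · b · d)) · f(f(a · c, f(d, a)), a · b · c · d)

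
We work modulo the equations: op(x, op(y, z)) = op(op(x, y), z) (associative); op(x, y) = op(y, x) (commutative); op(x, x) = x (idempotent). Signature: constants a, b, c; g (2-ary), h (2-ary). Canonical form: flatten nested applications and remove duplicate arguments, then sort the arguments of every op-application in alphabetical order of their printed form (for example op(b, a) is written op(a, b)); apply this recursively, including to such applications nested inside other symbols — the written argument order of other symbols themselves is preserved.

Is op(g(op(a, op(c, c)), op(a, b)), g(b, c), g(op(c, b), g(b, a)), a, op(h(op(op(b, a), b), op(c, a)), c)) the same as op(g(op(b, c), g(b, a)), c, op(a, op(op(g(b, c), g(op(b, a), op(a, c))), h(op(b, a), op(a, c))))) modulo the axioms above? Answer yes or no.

Answer: no — op(a, c, g(b, c), g(op(a, c), op(a, b)), g(op(b, c), g(b, a)), h(op(a, b), op(a, c))) vs op(a, c, g(b, c), g(op(a, b), op(a, c)), g(op(b, c), g(b, a)), h(op(a, b), op(a, c)))

Derivation:
Left:  op(g(op(a, op(c, c)), op(a, b)), g(b, c), g(op(c, b), g(b, a)), a, op(h(op(op(b, a), b), op(c, a)), c))
  Flatten:  op(g(op(a, op(c, c)), op(a, b)), g(b, c), g(op(c, b), g(b, a)), a, h(op(op(b, a), b), op(c, a)), c)
  Simplify inside:  g(op(a, op(c, c)), op(a, b))  →  g(op(a, c), op(a, b))
  Canonicalize subterm:  g(op(c, b), g(b, a))  →  g(op(b, c), g(b, a))
  Canonicalize subterm:  h(op(op(b, a), b), op(c, a))  →  h(op(a, b), op(a, c))
  Sort:  op(a, c, g(b, c), g(op(a, c), op(a, b)), g(op(b, c), g(b, a)), h(op(a, b), op(a, c)))
Right:  op(g(op(b, c), g(b, a)), c, op(a, op(op(g(b, c), g(op(b, a), op(a, c))), h(op(b, a), op(a, c)))))
  Flatten:  op(g(op(b, c), g(b, a)), c, a, g(b, c), g(op(b, a), op(a, c)), h(op(b, a), op(a, c)))
  Canonicalize subterm:  g(op(b, a), op(a, c))  →  g(op(a, b), op(a, c))
  Simplify inside:  h(op(b, a), op(a, c))  →  h(op(a, b), op(a, c))
  Sort arguments:  op(a, c, g(b, c), g(op(a, b), op(a, c)), g(op(b, c), g(b, a)), h(op(a, b), op(a, c)))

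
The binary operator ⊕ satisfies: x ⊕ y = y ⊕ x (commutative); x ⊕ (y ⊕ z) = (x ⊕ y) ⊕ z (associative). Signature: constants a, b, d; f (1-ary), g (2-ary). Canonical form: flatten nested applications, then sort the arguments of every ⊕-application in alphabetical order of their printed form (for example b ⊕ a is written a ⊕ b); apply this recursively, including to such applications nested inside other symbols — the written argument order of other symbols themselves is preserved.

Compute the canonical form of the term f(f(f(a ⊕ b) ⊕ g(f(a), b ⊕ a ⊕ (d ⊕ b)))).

Descend into:  f(a ⊕ b) ⊕ g(f(a), b ⊕ a ⊕ (d ⊕ b))
Simplify inside:  g(f(a), b ⊕ a ⊕ (d ⊕ b))  →  g(f(a), a ⊕ b ⊕ b ⊕ d)
Order the arguments:  f(a ⊕ b) ⊕ g(f(a), a ⊕ b ⊕ b ⊕ d)
Rebuild:  f(f(f(a ⊕ b) ⊕ g(f(a), a ⊕ b ⊕ b ⊕ d)))

Answer: f(f(f(a ⊕ b) ⊕ g(f(a), a ⊕ b ⊕ b ⊕ d)))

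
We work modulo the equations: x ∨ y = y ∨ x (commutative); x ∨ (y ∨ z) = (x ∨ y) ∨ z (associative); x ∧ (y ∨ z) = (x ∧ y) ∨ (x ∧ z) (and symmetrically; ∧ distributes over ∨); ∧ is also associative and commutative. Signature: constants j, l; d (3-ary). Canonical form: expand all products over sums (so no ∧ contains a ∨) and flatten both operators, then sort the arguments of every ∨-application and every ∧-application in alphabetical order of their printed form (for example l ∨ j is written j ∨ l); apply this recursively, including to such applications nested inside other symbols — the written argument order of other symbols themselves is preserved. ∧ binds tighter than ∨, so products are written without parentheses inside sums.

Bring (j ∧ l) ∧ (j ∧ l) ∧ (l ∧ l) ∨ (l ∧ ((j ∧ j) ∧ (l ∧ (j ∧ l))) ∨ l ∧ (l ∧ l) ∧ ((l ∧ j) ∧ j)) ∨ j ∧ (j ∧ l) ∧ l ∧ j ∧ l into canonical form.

Merge nested applications:  j ∧ j ∧ l ∧ l ∧ l ∧ l ∨ j ∧ j ∧ j ∧ l ∧ l ∧ l ∨ j ∧ j ∧ l ∧ l ∧ l ∧ l ∨ j ∧ j ∧ j ∧ l ∧ l ∧ l
Sort arguments:  j ∧ j ∧ j ∧ l ∧ l ∧ l ∨ j ∧ j ∧ j ∧ l ∧ l ∧ l ∨ j ∧ j ∧ l ∧ l ∧ l ∧ l ∨ j ∧ j ∧ l ∧ l ∧ l ∧ l

Answer: j ∧ j ∧ j ∧ l ∧ l ∧ l ∨ j ∧ j ∧ j ∧ l ∧ l ∧ l ∨ j ∧ j ∧ l ∧ l ∧ l ∧ l ∨ j ∧ j ∧ l ∧ l ∧ l ∧ l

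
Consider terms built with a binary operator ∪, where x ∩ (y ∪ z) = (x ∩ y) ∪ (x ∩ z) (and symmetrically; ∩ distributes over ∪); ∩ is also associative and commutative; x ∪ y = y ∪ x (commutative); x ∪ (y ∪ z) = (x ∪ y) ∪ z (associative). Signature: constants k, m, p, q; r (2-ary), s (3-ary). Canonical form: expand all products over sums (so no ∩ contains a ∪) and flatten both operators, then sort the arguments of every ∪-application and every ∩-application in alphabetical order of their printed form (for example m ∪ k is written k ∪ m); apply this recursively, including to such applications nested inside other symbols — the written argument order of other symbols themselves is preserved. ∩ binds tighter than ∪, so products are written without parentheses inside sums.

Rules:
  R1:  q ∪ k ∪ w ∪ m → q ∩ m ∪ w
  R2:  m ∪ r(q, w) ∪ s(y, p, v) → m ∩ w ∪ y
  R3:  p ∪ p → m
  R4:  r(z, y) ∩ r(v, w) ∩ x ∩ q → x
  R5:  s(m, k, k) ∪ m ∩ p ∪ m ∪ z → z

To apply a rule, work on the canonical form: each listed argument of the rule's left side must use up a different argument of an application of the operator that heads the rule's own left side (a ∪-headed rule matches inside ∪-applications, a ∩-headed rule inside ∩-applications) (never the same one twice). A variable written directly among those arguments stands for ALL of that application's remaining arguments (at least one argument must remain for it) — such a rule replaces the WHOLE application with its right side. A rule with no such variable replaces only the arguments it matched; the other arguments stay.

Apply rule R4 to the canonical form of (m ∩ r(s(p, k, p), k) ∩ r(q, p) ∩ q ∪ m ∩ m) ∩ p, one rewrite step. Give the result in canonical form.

Answer: m ∩ m ∩ p ∪ m ∩ p

Derivation:
Canonical form:  m ∩ m ∩ p ∪ m ∩ p ∩ q ∩ r(q, p) ∩ r(s(p, k, p), k)
R4 matches:  uses q, r(q, p), r(s(p, k, p), k);  v := s(p, k, p), w := k, x := m ∩ p, y := p, z := q
The variable takes the whole remainder — replace the entire application.
Giving:  m ∩ m ∩ p ∪ m ∩ p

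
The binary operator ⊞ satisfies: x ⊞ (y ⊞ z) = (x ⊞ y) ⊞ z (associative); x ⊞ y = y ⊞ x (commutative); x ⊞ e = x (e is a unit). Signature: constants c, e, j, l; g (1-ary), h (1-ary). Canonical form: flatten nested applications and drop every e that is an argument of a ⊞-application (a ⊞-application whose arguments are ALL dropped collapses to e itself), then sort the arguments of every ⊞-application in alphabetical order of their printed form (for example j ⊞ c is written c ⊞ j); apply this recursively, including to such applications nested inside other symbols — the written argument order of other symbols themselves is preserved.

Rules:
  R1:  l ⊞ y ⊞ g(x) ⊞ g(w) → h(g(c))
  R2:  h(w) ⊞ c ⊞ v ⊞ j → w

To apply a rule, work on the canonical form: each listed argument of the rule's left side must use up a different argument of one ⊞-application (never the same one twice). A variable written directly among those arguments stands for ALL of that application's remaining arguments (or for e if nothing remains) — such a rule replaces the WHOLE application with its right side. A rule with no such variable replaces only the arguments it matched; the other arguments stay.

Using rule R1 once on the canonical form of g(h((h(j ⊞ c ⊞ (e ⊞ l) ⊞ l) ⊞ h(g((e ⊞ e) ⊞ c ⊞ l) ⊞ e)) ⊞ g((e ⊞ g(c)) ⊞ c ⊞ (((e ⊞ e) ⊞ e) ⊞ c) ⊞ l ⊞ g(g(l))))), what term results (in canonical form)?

Answer: g(h(g(h(g(c))) ⊞ h(c ⊞ j ⊞ l ⊞ l) ⊞ h(g(c ⊞ l))))

Derivation:
Canonical form:  g(h(g(c ⊞ c ⊞ g(c) ⊞ g(g(l)) ⊞ l) ⊞ h(c ⊞ j ⊞ l ⊞ l) ⊞ h(g(c ⊞ l))))
Apply R1:  consuming g(c), g(g(l)), l;  w := g(l), x := c, y := c ⊞ c
The extension variable absorbs all remaining arguments, so the whole application is rewritten.
Giving:  g(h(g(h(g(c))) ⊞ h(c ⊞ j ⊞ l ⊞ l) ⊞ h(g(c ⊞ l))))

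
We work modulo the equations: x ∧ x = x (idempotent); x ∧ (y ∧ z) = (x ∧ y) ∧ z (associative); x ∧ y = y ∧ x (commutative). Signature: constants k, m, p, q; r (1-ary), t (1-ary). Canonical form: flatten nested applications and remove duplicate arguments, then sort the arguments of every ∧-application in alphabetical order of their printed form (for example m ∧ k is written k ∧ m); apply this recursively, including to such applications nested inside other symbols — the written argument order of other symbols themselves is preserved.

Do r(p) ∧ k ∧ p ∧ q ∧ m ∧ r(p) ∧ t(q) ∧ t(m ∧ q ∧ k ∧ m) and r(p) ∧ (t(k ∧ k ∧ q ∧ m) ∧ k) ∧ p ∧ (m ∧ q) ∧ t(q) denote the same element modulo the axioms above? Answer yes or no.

Left:  r(p) ∧ k ∧ p ∧ q ∧ m ∧ r(p) ∧ t(q) ∧ t(m ∧ q ∧ k ∧ m)
  Simplify inside:  t(m ∧ q ∧ k ∧ m)  →  t(k ∧ m ∧ q)
  Drop duplicates:  drop duplicate r(p)
  Sort arguments:  k ∧ m ∧ p ∧ q ∧ r(p) ∧ t(k ∧ m ∧ q) ∧ t(q)
Right:  r(p) ∧ (t(k ∧ k ∧ q ∧ m) ∧ k) ∧ p ∧ (m ∧ q) ∧ t(q)
  Merge nested applications:  r(p) ∧ t(k ∧ k ∧ q ∧ m) ∧ k ∧ p ∧ m ∧ q ∧ t(q)
  Canonicalize subterm:  t(k ∧ k ∧ q ∧ m)  →  t(k ∧ m ∧ q)
  Order the arguments:  k ∧ m ∧ p ∧ q ∧ r(p) ∧ t(k ∧ m ∧ q) ∧ t(q)

Answer: yes — both canonical forms are k ∧ m ∧ p ∧ q ∧ r(p) ∧ t(k ∧ m ∧ q) ∧ t(q)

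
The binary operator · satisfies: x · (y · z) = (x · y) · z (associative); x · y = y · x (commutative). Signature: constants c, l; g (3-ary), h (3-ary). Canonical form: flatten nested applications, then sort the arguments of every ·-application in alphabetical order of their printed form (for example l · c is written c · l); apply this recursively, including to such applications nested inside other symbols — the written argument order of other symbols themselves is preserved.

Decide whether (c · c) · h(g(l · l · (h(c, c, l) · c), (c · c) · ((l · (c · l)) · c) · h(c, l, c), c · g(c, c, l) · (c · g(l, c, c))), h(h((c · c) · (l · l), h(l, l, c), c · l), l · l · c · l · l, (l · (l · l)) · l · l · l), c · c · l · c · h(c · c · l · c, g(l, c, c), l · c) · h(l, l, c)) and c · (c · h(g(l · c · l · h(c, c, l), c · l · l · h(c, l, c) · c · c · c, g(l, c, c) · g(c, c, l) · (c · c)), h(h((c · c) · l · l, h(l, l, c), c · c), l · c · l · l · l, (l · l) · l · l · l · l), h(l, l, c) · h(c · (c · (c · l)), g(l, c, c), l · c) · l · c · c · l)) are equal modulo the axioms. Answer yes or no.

Left:  (c · c) · h(g(l · l · (h(c, c, l) · c), (c · c) · ((l · (c · l)) · c) · h(c, l, c), c · g(c, c, l) · (c · g(l, c, c))), h(h((c · c) · (l · l), h(l, l, c), c · l), l · l · c · l · l, (l · (l · l)) · l · l · l), c · c · l · c · h(c · c · l · c, g(l, c, c), l · c) · h(l, l, c))
  Flatten:  c · c · h(g(l · l · (h(c, c, l) · c), (c · c) · ((l · (c · l)) · c) · h(c, l, c), c · g(c, c, l) · (c · g(l, c, c))), h(h((c · c) · (l · l), h(l, l, c), c · l), l · l · c · l · l, (l · (l · l)) · l · l · l), c · c · l · c · h(c · c · l · c, g(l, c, c), l · c) · h(l, l, c))
  Simplify inside:  h(g(l · l · (h(c, c, l) · c), (c · c) · ((l · (c · l)) · c) · h(c, l, c), c · g(c, c, l) · (c · g(l, c, c))), h(h((c · c) · (l · l), h(l, l, c), c · l), l · l · c · l · l, (l · (l · l)) · l · l · l), c · c · l · c · h(c · c · l · c, g(l, c, c), l · c) · h(l, l, c))  →  h(g(c · h(c, c, l) · l · l, c · c · c · c · h(c, l, c) · l · l, c · c · g(c, c, l) · g(l, c, c)), h(h(c · c · l · l, h(l, l, c), c · l), c · l · l · l · l, l · l · l · l · l · l), c · c · c · h(c · c · c · l, g(l, c, c), c · l) · h(l, l, c) · l)
  Order the arguments:  c · c · h(g(c · h(c, c, l) · l · l, c · c · c · c · h(c, l, c) · l · l, c · c · g(c, c, l) · g(l, c, c)), h(h(c · c · l · l, h(l, l, c), c · l), c · l · l · l · l, l · l · l · l · l · l), c · c · c · h(c · c · c · l, g(l, c, c), c · l) · h(l, l, c) · l)
Right:  c · (c · h(g(l · c · l · h(c, c, l), c · l · l · h(c, l, c) · c · c · c, g(l, c, c) · g(c, c, l) · (c · c)), h(h((c · c) · l · l, h(l, l, c), c · c), l · c · l · l · l, (l · l) · l · l · l · l), h(l, l, c) · h(c · (c · (c · l)), g(l, c, c), l · c) · l · c · c · l))
  Un-nest:  c · c · h(g(l · c · l · h(c, c, l), c · l · l · h(c, l, c) · c · c · c, g(l, c, c) · g(c, c, l) · (c · c)), h(h((c · c) · l · l, h(l, l, c), c · c), l · c · l · l · l, (l · l) · l · l · l · l), h(l, l, c) · h(c · (c · (c · l)), g(l, c, c), l · c) · l · c · c · l)
  Simplify inside:  h(g(l · c · l · h(c, c, l), c · l · l · h(c, l, c) · c · c · c, g(l, c, c) · g(c, c, l) · (c · c)), h(h((c · c) · l · l, h(l, l, c), c · c), l · c · l · l · l, (l · l) · l · l · l · l), h(l, l, c) · h(c · (c · (c · l)), g(l, c, c), l · c) · l · c · c · l)  →  h(g(c · h(c, c, l) · l · l, c · c · c · c · h(c, l, c) · l · l, c · c · g(c, c, l) · g(l, c, c)), h(h(c · c · l · l, h(l, l, c), c · c), c · l · l · l · l, l · l · l · l · l · l), c · c · h(c · c · c · l, g(l, c, c), c · l) · h(l, l, c) · l · l)
  Order the arguments:  c · c · h(g(c · h(c, c, l) · l · l, c · c · c · c · h(c, l, c) · l · l, c · c · g(c, c, l) · g(l, c, c)), h(h(c · c · l · l, h(l, l, c), c · c), c · l · l · l · l, l · l · l · l · l · l), c · c · h(c · c · c · l, g(l, c, c), c · l) · h(l, l, c) · l · l)

Answer: no — c · c · h(g(c · h(c, c, l) · l · l, c · c · c · c · h(c, l, c) · l · l, c · c · g(c, c, l) · g(l, c, c)), h(h(c · c · l · l, h(l, l, c), c · l), c · l · l · l · l, l · l · l · l · l · l), c · c · c · h(c · c · c · l, g(l, c, c), c · l) · h(l, l, c) · l) vs c · c · h(g(c · h(c, c, l) · l · l, c · c · c · c · h(c, l, c) · l · l, c · c · g(c, c, l) · g(l, c, c)), h(h(c · c · l · l, h(l, l, c), c · c), c · l · l · l · l, l · l · l · l · l · l), c · c · h(c · c · c · l, g(l, c, c), c · l) · h(l, l, c) · l · l)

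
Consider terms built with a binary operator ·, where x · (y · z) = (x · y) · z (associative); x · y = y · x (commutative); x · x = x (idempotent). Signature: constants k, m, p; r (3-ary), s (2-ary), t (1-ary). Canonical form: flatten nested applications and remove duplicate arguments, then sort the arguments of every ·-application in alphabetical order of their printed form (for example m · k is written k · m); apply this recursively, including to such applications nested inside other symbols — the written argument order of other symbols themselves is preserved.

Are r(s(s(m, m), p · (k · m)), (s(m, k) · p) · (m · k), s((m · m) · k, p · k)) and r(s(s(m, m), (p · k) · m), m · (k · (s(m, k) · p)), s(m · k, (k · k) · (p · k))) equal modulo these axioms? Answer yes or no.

Answer: yes — both canonical forms are r(s(s(m, m), k · m · p), k · m · p · s(m, k), s(k · m, k · p))

Derivation:
Left:  r(s(s(m, m), p · (k · m)), (s(m, k) · p) · (m · k), s((m · m) · k, p · k))
  Focus inside:  (s(m, k) · p) · (m · k)
  Flatten:  s(m, k) · p · m · k
  Order the arguments:  k · m · p · s(m, k)
  Rebuild:  r(s(s(m, m), k · m · p), k · m · p · s(m, k), s(k · m, k · p))
Right:  r(s(s(m, m), (p · k) · m), m · (k · (s(m, k) · p)), s(m · k, (k · k) · (p · k)))
  Focus inside:  m · (k · (s(m, k) · p))
  Un-nest:  m · k · s(m, k) · p
  Sort arguments:  k · m · p · s(m, k)
  Reassemble:  r(s(s(m, m), k · m · p), k · m · p · s(m, k), s(k · m, k · p))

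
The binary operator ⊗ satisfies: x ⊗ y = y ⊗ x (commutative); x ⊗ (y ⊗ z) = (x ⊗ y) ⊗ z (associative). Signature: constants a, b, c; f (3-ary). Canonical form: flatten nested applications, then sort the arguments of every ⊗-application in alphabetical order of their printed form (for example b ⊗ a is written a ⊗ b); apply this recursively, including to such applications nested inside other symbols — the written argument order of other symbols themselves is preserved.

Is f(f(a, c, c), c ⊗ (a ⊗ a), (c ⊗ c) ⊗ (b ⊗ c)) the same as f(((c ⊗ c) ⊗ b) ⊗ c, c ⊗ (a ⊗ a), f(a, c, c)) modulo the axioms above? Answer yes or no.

Answer: no — f(f(a, c, c), a ⊗ a ⊗ c, b ⊗ c ⊗ c ⊗ c) vs f(b ⊗ c ⊗ c ⊗ c, a ⊗ a ⊗ c, f(a, c, c))

Derivation:
Left:  f(f(a, c, c), c ⊗ (a ⊗ a), (c ⊗ c) ⊗ (b ⊗ c))
  Focus inside:  (c ⊗ c) ⊗ (b ⊗ c)
  Flatten:  c ⊗ c ⊗ b ⊗ c
  Sort arguments:  b ⊗ c ⊗ c ⊗ c
  Reassemble:  f(f(a, c, c), a ⊗ a ⊗ c, b ⊗ c ⊗ c ⊗ c)
Right:  f(((c ⊗ c) ⊗ b) ⊗ c, c ⊗ (a ⊗ a), f(a, c, c))
  Descend into:  ((c ⊗ c) ⊗ b) ⊗ c
  Merge nested applications:  c ⊗ c ⊗ b ⊗ c
  Sort arguments:  b ⊗ c ⊗ c ⊗ c
  Rebuild:  f(b ⊗ c ⊗ c ⊗ c, a ⊗ a ⊗ c, f(a, c, c))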